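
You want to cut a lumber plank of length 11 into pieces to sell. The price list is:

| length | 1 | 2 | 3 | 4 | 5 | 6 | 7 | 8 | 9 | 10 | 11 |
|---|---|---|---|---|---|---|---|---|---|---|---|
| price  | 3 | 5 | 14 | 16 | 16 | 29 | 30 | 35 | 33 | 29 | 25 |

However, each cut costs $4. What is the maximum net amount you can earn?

Build r[k] bottom-up: r[k] = max over allowed piece i of (p[i] + r[k−i]) − 4 per cut.
r[1] = 3
r[2] = max(3+3-4, 5+0) = 5
r[3] = max(3+5-4, 5+3-4, 14+0) = 14
r[4] = max(3+14-4, 5+5-4, 14+3-4, 16+0) = 16
r[5] = max(3+16-4, 5+14-4, 14+5-4, 16+3-4, 16+0) = 16
r[6] = max(3+16-4, 5+16-4, 14+14-4, 16+5-4, 16+3-4, 29+0) = 29
r[7] = max(3+29-4, 5+16-4, 14+16-4, …, 29+3-4, 30+0) = 30
r[8] = max(3+30-4, 5+29-4, 14+16-4, …, 30+3-4, 35+0) = 35
r[9] = max(3+35-4, 5+30-4, 14+29-4, …, 35+3-4, 33+0) = 39
r[10] = max(3+39-4, 5+35-4, 14+30-4, …, 33+3-4, 29+0) = 41
r[11] = max(3+41-4, 5+39-4, 14+35-4, …, 29+3-4, 25+0) = 45
One optimal plan: pieces 8 + 3 (1 cut) → $49 − $4 = $45.

45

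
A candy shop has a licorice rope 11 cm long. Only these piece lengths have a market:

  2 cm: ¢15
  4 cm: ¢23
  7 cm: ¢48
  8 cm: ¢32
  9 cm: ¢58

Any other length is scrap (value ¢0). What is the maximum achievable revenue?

Consider every possible first cut. f[k] is the best of p[i]+f[k−i] over all sellable i≤k.
f[1] = 0
f[2] = 15
f[3] = 15
f[4] = 30  (first piece 2, then f[2]=15)
f[5] = 30
f[6] = 45  (first piece 2, then f[4]=30)
f[7] = 48
f[8] = 60  (first piece 2, then f[6]=45)
f[9] = 63  (first piece 2, then f[7]=48)
f[10] = 75  (first piece 2, then f[8]=60)
f[11] = 78  (first piece 2, then f[9]=63)
One optimal cutting: 7 + 2 + 2 → ¢78.

78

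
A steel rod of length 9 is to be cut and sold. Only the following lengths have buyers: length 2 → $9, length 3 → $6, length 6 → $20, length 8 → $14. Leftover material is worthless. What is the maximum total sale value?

36

Let best[k] be the best obtainable value from length k. For each k, try every first piece i and keep the best of price[i] + best[k−i].
best[1] = 0
best[2] = 9
best[3] = max(9+0, 6+0) = 9
best[4] = max(9+9, 6+0) = 18
best[5] = max(9+9, 6+9) = 18
best[6] = max(9+18, 6+9, 20+0) = 27
best[7] = max(9+18, 6+18, 20+0) = 27
best[8] = max(9+27, 6+18, 20+9, 14+0) = 36
best[9] = max(9+27, 6+27, 20+9, 14+0) = 36
One optimal cutting: pieces 2 + 2 + 2 + 2 with 1 unit of scrap → $36.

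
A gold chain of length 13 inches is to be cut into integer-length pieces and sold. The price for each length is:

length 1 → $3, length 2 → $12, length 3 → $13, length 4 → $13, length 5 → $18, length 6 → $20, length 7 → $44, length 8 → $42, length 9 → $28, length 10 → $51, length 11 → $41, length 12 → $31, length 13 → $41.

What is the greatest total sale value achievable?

Let v[k] be the best obtainable value from length k. For each k, try every first piece i and keep the best of price[i] + v[k−i].
v[1] = 3
v[2] = 12
v[3] = 15  (first piece 1, then v[2]=12)
v[4] = 24  (first piece 2, then v[2]=12)
v[5] = 27  (first piece 1, then v[4]=24)
v[6] = 36  (first piece 2, then v[4]=24)
v[7] = 44
v[8] = 48  (first piece 2, then v[6]=36)
v[9] = 56  (first piece 2, then v[7]=44)
v[10] = 60  (first piece 2, then v[8]=48)
v[11] = 68  (first piece 2, then v[9]=56)
v[12] = 72  (first piece 2, then v[10]=60)
v[13] = 80  (first piece 2, then v[11]=68)
One optimal cutting: 7 + 2 + 2 + 2 → $44 + $12 + $12 + $12 = $80.

80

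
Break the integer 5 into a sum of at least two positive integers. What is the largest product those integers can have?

Define m[k] = max over 1≤i<k of i · max(k−i, m[k−i]); the inner max lets the remainder stay uncut if that's better.
m[2] = 1×max(1,0) = 1×1 = 1
m[3] = max(1×2, 2×1) = 2
m[4] = max(1×3, 2×2, 3×1) = 4
m[5] = max(1×4, 2×3, 3×2, 4×1) = 6
One optimal split: 3 + 2; product 3×2 = 6.

6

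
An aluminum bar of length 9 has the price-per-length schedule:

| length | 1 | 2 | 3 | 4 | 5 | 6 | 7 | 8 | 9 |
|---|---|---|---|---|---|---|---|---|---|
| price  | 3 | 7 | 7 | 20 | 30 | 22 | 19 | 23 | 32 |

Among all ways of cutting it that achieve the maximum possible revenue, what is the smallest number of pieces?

2

Consider every possible first cut. r[k] is the best of p[i]+r[k−i] over all sellable i≤k.
r[1] = 3
r[2] = max(3+3, 7+0) = 7
r[3] = max(3+7, 7+3, 7+0) = 10
r[4] = max(3+10, 7+7, 7+3, 20+0) = 20
r[5] = max(3+20, 7+10, 7+7, 20+3, 30+0) = 30
r[6] = max(3+30, 7+20, 7+10, 20+7, 30+3, 22+0) = 33
r[7] = max(3+33, 7+30, 7+20, …, 22+3, 19+0) = 37
r[8] = max(3+37, 7+33, 7+30, …, 19+3, 23+0) = 40
r[9] = max(3+40, 7+37, 7+33, …, 23+3, 32+0) = 50
Maximum revenue is $50.
Now minimize piece count subject to staying optimal: for each k, pieces[k] = 1 + min over i with p[i]+r[k−i]=r[k] of pieces[k−i].
pieces[6] = 2
pieces[7] = 2
pieces[8] = 2
pieces[9] = 2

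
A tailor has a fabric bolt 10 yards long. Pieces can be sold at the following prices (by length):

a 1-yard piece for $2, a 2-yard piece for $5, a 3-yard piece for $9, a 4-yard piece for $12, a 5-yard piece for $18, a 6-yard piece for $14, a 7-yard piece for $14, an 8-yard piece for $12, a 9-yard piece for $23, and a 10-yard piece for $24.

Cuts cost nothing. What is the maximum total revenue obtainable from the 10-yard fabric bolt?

Let best[k] be the best obtainable value from length k. For each k, try every first piece i and keep the best of price[i] + best[k−i].
best[1] = 2
best[2] = max(2+2, 5+0) = 5
best[3] = max(2+5, 5+2, 9+0) = 9
best[4] = max(2+9, 5+5, 9+2, 12+0) = 12
best[5] = max(2+12, 5+9, 9+5, 12+2, 18+0) = 18
best[6] = max(2+18, 5+12, 9+9, 12+5, 18+2, 14+0) = 20
best[7] = max(2+20, 5+18, 9+12, …, 14+2, 14+0) = 23
best[8] = max(2+23, 5+20, 9+18, …, 14+2, 12+0) = 27
best[9] = max(2+27, 5+23, 9+20, …, 12+2, 23+0) = 30
best[10] = max(2+30, 5+27, 9+23, …, 23+2, 24+0) = 36
One optimal cutting: 5 + 5 → $18 + $18 = $36.

36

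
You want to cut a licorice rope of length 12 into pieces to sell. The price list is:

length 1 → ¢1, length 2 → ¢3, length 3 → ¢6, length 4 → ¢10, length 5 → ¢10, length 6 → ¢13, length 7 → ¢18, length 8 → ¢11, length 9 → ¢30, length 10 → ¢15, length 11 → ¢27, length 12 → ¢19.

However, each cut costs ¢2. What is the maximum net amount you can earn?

34

Build v[k] bottom-up: v[k] = max over allowed piece i of (p[i] + v[k−i]) − 2 per cut.
v[1] = 1
v[2] = max(1+1-2, 3+0) = 3
v[3] = max(1+3-2, 3+1-2, 6+0) = 6
v[4] = max(1+6-2, 3+3-2, 6+1-2, 10+0) = 10
v[5] = max(1+10-2, 3+6-2, 6+3-2, 10+1-2, 10+0) = 10
v[6] = max(1+10-2, 3+10-2, 6+6-2, 10+3-2, 10+1-2, 13+0) = 13
v[7] = max(1+13-2, 3+10-2, 6+10-2, …, 13+1-2, 18+0) = 18
v[8] = max(1+18-2, 3+13-2, 6+10-2, …, 18+1-2, 11+0) = 18
v[9] = max(1+18-2, 3+18-2, 6+13-2, …, 11+1-2, 30+0) = 30
v[10] = max(1+30-2, 3+18-2, 6+18-2, …, 30+1-2, 15+0) = 29
v[11] = max(1+29-2, 3+30-2, 6+18-2, …, 15+1-2, 27+0) = 31
v[12] = max(1+31-2, 3+29-2, 6+30-2, …, 27+1-2, 19+0) = 34
One optimal plan: pieces 9 + 3 (1 cut) → ¢36 − ¢2 = ¢34.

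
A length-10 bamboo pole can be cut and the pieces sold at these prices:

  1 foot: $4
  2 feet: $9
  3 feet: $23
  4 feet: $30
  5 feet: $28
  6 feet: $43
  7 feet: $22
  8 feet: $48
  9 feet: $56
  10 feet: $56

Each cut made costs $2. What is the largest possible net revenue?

72

Consider every possible first cut. r[k] is the best of p[i]+r[k−i] over all sellable i≤k, charging 2 whenever i<k.
r[1] = 4
r[2] = max(4+4-2, 9+0) = 9
r[3] = max(4+9-2, 9+4-2, 23+0) = 23
r[4] = max(4+23-2, 9+9-2, 23+4-2, 30+0) = 30
r[5] = max(4+30-2, 9+23-2, 23+9-2, 30+4-2, 28+0) = 32
r[6] = max(4+32-2, 9+30-2, 23+23-2, 30+9-2, 28+4-2, 43+0) = 44
r[7] = max(4+44-2, 9+32-2, 23+30-2, …, 43+4-2, 22+0) = 51
r[8] = max(4+51-2, 9+44-2, 23+32-2, …, 22+4-2, 48+0) = 58
r[9] = max(4+58-2, 9+51-2, 23+44-2, …, 48+4-2, 56+0) = 65
r[10] = max(4+65-2, 9+58-2, 23+51-2, …, 56+4-2, 56+0) = 72
One optimal plan: pieces 4 + 3 + 3 (2 cuts) → $76 − $4 = $72.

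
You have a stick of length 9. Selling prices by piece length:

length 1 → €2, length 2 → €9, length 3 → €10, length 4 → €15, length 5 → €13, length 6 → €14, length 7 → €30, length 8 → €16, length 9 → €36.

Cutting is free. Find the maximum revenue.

Consider every possible first cut. r[k] is the best of p[i]+r[k−i] over all sellable i≤k.
r[1] = 2
r[2] = max(2+2, 9+0) = 9
r[3] = max(2+9, 9+2, 10+0) = 11
r[4] = max(2+11, 9+9, 10+2, 15+0) = 18
r[5] = max(2+18, 9+11, 10+9, 15+2, 13+0) = 20
r[6] = max(2+20, 9+18, 10+11, 15+9, 13+2, 14+0) = 27
r[7] = max(2+27, 9+20, 10+18, …, 14+2, 30+0) = 30
r[8] = max(2+30, 9+27, 10+20, …, 30+2, 16+0) = 36
r[9] = max(2+36, 9+30, 10+27, …, 16+2, 36+0) = 39
One optimal cutting: 7 + 2 → €30 + €9 = €39.

39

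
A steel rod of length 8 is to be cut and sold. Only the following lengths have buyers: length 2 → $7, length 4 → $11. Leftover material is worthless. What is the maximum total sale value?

Build f[k] bottom-up: f[k] = max over allowed piece i of (p[i] + f[k−i]).
f[1] = 0
f[2] = 7
f[3] = 7
f[4] = 14  (first piece 2, then f[2]=7)
f[5] = 14
f[6] = 21  (first piece 2, then f[4]=14)
f[7] = 21
f[8] = 28  (first piece 2, then f[6]=21)
One optimal cutting: 2 + 2 + 2 + 2 → $28.

28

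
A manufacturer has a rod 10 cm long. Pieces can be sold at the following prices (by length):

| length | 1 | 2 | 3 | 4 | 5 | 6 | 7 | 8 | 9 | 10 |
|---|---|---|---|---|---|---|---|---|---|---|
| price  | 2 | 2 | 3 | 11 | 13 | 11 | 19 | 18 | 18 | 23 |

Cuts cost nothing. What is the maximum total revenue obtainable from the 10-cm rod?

26

Let r[k] be the best obtainable value from length k. For each k, try every first piece i and keep the best of price[i] + r[k−i].
r[1] = 2
r[2] = max(2+2, 2+0) = 4
r[3] = max(2+4, 2+2, 3+0) = 6
r[4] = max(2+6, 2+4, 3+2, 11+0) = 11
r[5] = max(2+11, 2+6, 3+4, 11+2, 13+0) = 13
r[6] = max(2+13, 2+11, 3+6, 11+4, 13+2, 11+0) = 15
r[7] = max(2+15, 2+13, 3+11, …, 11+2, 19+0) = 19
r[8] = max(2+19, 2+15, 3+13, …, 19+2, 18+0) = 22
r[9] = max(2+22, 2+19, 3+15, …, 18+2, 18+0) = 24
r[10] = max(2+24, 2+22, 3+19, …, 18+2, 23+0) = 26
One optimal cutting: 4 + 4 + 1 + 1 → 11 + 11 + 2 + 2 = 26.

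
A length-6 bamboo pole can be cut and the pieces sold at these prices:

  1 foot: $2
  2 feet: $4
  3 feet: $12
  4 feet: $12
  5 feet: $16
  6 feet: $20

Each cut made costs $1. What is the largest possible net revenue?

Let v[k] be the best obtainable value from length k. For each k, try every first piece i and keep the best of price[i] + v[k−i] minus the 1 cut fee when i<k.
v[1] = 2
v[2] = max(2+2-1, 4+0) = 4
v[3] = max(2+4-1, 4+2-1, 12+0) = 12
v[4] = max(2+12-1, 4+4-1, 12+2-1, 12+0) = 13
v[5] = max(2+13-1, 4+12-1, 12+4-1, 12+2-1, 16+0) = 16
v[6] = max(2+16-1, 4+13-1, 12+12-1, 12+4-1, 16+2-1, 20+0) = 23
One optimal plan: pieces 3 + 3 (1 cut) → $24 − $1 = $23.

23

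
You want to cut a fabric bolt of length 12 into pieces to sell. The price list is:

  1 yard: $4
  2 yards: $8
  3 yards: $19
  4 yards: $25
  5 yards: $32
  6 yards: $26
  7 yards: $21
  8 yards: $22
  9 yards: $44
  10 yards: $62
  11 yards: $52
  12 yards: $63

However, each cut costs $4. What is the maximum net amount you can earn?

Build v[k] bottom-up: v[k] = max over allowed piece i of (p[i] + v[k−i]) − 4 per cut.
v[1] = 4
v[2] = max(4+4-4, 8+0) = 8
v[3] = max(4+8-4, 8+4-4, 19+0) = 19
v[4] = max(4+19-4, 8+8-4, 19+4-4, 25+0) = 25
v[5] = max(4+25-4, 8+19-4, 19+8-4, 25+4-4, 32+0) = 32
v[6] = max(4+32-4, 8+25-4, 19+19-4, 25+8-4, 32+4-4, 26+0) = 34
v[7] = max(4+34-4, 8+32-4, 19+25-4, …, 26+4-4, 21+0) = 40
v[8] = max(4+40-4, 8+34-4, 19+32-4, …, 21+4-4, 22+0) = 47
v[9] = max(4+47-4, 8+40-4, 19+34-4, …, 22+4-4, 44+0) = 53
v[10] = max(4+53-4, 8+47-4, 19+40-4, …, 44+4-4, 62+0) = 62
v[11] = max(4+62-4, 8+53-4, 19+47-4, …, 62+4-4, 52+0) = 62
v[12] = max(4+62-4, 8+62-4, 19+53-4, …, 52+4-4, 63+0) = 68
One optimal plan: pieces 5 + 4 + 3 (2 cuts) → $76 − $8 = $68.

68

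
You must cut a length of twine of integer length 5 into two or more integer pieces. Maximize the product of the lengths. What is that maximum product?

6

Let f[k] be the best product for length k (with at least one cut). For each first piece i, the rest contributes max(k−i, f[k−i]).
f[2] = 1·max(1,0) = 1·1 = 1
f[3] = 1·max(2,1) = 1·2 = 2
f[4] = 2·max(2,1) = 2·2 = 4
f[5] = 2·max(3,2) = 2·3 = 6
One optimal split: 3 + 2; product 3·2 = 6.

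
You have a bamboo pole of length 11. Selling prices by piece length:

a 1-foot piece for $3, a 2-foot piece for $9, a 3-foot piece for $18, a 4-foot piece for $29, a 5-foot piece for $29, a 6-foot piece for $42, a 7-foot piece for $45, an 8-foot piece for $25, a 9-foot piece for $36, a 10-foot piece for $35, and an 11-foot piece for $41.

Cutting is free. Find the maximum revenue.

Consider every possible first cut. best[k] is the best of p[i]+best[k−i] over all sellable i≤k.
best[1] = 3
best[2] = 9
best[3] = 18
best[4] = 29
best[5] = 32  (first piece 1, then best[4]=29)
best[6] = 42
best[7] = 47  (first piece 3, then best[4]=29)
best[8] = 58  (first piece 4, then best[4]=29)
best[9] = 61  (first piece 1, then best[8]=58)
best[10] = 71  (first piece 4, then best[6]=42)
best[11] = 76  (first piece 3, then best[8]=58)
One optimal cutting: 4 + 4 + 3 → $29 + $29 + $18 = $76.

76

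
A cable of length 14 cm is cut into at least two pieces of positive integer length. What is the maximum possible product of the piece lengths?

Fill f[k] for k=2..14: at each k try every first piece i and multiply by the better of (k−i) uncut or f[k−i].
f[2] = 1*max(1,0) = 1*1 = 1
f[3] = max(1*2, 2*1) = 2
f[4] = max(1*3, 2*2, 3*1) = 4
f[5] = max(1*4, 2*3, 3*2, 4*1) = 6
f[6] = max(1*6, 2*4, 3*3, 4*2, 5*1) = 9
f[7] = max(1*9, 2*6, 3*4, 4*3, 5*2, 6*1) = 12
f[8] = max(1*12, 2*9, 3*6, …, 6*2, 7*1) = 18
f[9] = max(1*18, 2*12, 3*9, …, 7*2, 8*1) = 27
f[10] = max(1*27, 2*18, 3*12, …, 8*2, 9*1) = 36
f[11] = max(1*36, 2*27, 3*18, …, 9*2, 10*1) = 54
f[12] = max(1*54, 2*36, 3*27, …, 10*2, 11*1) = 81
f[13] = max(1*81, 2*54, 3*36, …, 11*2, 12*1) = 108
f[14] = max(1*108, 2*81, 3*54, …, 12*2, 13*1) = 162
One optimal split: 3 + 3 + 3 + 3 + 2; product 3*3*3*3*2 = 162.

162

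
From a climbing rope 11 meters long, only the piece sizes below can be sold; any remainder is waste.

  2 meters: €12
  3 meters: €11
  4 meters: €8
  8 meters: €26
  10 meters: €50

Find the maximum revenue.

60

Consider every possible first cut. r[k] is the best of p[i]+r[k−i] over all sellable i≤k.
r[1] = 0
r[2] = 12
r[3] = max(12+0, 11+0) = 12
r[4] = max(12+12, 11+0, 8+0) = 24
r[5] = max(12+12, 11+12, 8+0) = 24
r[6] = max(12+24, 11+12, 8+12) = 36
r[7] = max(12+24, 11+24, 8+12) = 36
r[8] = max(12+36, 11+24, 8+24, 26+0) = 48
r[9] = max(12+36, 11+36, 8+24, 26+0) = 48
r[10] = max(12+48, 11+36, 8+36, 26+12, 50+0) = 60
r[11] = max(12+48, 11+48, 8+36, 26+12, 50+0) = 60
One optimal cutting: pieces 2 + 2 + 2 + 2 + 2 with 1 meter of scrap → €60.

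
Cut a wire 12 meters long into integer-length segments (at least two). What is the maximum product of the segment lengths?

81

Define g[k] = max over 1≤i<k of i · max(k−i, g[k−i]); the inner max lets the remainder stay uncut if that's better.
g[2] = 1×max(1,0) = 1×1 = 1
g[3] = 1×max(2,1) = 1×2 = 2
g[4] = 2×max(2,1) = 2×2 = 4
g[5] = 2×max(3,2) = 2×3 = 6
g[6] = 3×max(3,2) = 3×3 = 9
g[7] = 2×max(5,6) = 2×6 = 12
g[8] = 2×max(6,9) = 2×9 = 18
g[9] = 3×max(6,9) = 3×9 = 27
g[10] = 2×max(8,18) = 2×18 = 36
g[11] = 2×max(9,27) = 2×27 = 54
g[12] = 3×max(9,27) = 3×27 = 81
One optimal split: 3 + 3 + 3 + 3; product 3×3×3×3 = 81.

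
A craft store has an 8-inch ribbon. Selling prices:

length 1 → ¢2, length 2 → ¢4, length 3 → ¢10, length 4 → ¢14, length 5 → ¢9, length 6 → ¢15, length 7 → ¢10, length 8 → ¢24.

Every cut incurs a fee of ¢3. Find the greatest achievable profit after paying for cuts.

Build r[k] bottom-up: r[k] = max over allowed piece i of (p[i] + r[k−i]) − 3 per cut.
r[1] = 2
r[2] = max(2+2-3, 4+0) = 4
r[3] = max(2+4-3, 4+2-3, 10+0) = 10
r[4] = max(2+10-3, 4+4-3, 10+2-3, 14+0) = 14
r[5] = max(2+14-3, 4+10-3, 10+4-3, 14+2-3, 9+0) = 13
r[6] = max(2+13-3, 4+14-3, 10+10-3, 14+4-3, 9+2-3, 15+0) = 17
r[7] = max(2+17-3, 4+13-3, 10+14-3, …, 15+2-3, 10+0) = 21
r[8] = max(2+21-3, 4+17-3, 10+13-3, …, 10+2-3, 24+0) = 25
One optimal plan: pieces 4 + 4 (1 cut) → ¢28 − ¢3 = ¢25.

25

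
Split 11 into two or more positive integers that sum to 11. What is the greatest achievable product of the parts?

54

Fill f[k] for k=2..11: at each k try every first piece i and multiply by the better of (k−i) uncut or f[k−i].
f[2] = 1·max(1,0) = 1·1 = 1
f[3] = max(1·2, 2·1) = 2
f[4] = max(1·3, 2·2, 3·1) = 4
f[5] = max(1·4, 2·3, 3·2, 4·1) = 6
f[6] = max(1·6, 2·4, 3·3, 4·2, 5·1) = 9
f[7] = max(1·9, 2·6, 3·4, 4·3, 5·2, 6·1) = 12
f[8] = max(1·12, 2·9, 3·6, …, 6·2, 7·1) = 18
f[9] = max(1·18, 2·12, 3·9, …, 7·2, 8·1) = 27
f[10] = max(1·27, 2·18, 3·12, …, 8·2, 9·1) = 36
f[11] = max(1·36, 2·27, 3·18, …, 9·2, 10·1) = 54
One optimal split: 3 + 3 + 3 + 2; product 3·3·3·2 = 54.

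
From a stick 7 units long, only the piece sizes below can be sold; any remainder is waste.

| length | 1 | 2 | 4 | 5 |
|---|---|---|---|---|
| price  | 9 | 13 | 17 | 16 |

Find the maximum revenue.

63

Consider every possible first cut. r[k] is the best of p[i]+r[k−i] over all sellable i≤k.
r[1] = 9
r[2] = max(9+9, 13+0) = 18
r[3] = max(9+18, 13+9) = 27
r[4] = max(9+27, 13+18, 17+0) = 36
r[5] = max(9+36, 13+27, 17+9, 16+0) = 45
r[6] = max(9+45, 13+36, 17+18, 16+9) = 54
r[7] = max(9+54, 13+45, 17+27, 16+18) = 63
One optimal cutting: 1 + 1 + 1 + 1 + 1 + 1 + 1 → $63.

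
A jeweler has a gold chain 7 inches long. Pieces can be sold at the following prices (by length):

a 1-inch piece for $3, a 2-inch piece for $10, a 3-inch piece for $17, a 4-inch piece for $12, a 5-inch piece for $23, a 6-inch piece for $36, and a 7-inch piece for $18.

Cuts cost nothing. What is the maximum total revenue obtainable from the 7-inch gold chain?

39

Let R[k] be the best obtainable value from length k. For each k, try every first piece i and keep the best of price[i] + R[k−i].
R[1] = 3
R[2] = 10
R[3] = 17
R[4] = 20  (first piece 1, then R[3]=17)
R[5] = 27  (first piece 2, then R[3]=17)
R[6] = 36
R[7] = 39  (first piece 1, then R[6]=36)
One optimal cutting: 6 + 1 → $36 + $3 = $39.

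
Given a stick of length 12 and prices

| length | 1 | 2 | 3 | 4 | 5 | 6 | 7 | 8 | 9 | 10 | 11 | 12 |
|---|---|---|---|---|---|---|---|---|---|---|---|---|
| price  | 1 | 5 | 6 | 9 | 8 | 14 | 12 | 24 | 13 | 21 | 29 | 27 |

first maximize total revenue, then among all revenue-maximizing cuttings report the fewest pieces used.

3

Build r[k] bottom-up: r[k] = max over allowed piece i of (p[i] + r[k−i]).
r[1] = 1
r[2] = max(1+1, 5+0) = 5
r[3] = max(1+5, 5+1, 6+0) = 6
r[4] = max(1+6, 5+5, 6+1, 9+0) = 10
r[5] = max(1+10, 5+6, 6+5, 9+1, 8+0) = 11
r[6] = max(1+11, 5+10, 6+6, 9+5, 8+1, 14+0) = 15
r[7] = max(1+15, 5+11, 6+10, …, 14+1, 12+0) = 16
r[8] = max(1+16, 5+15, 6+11, …, 12+1, 24+0) = 24
r[9] = max(1+24, 5+16, 6+15, …, 24+1, 13+0) = 25
r[10] = max(1+25, 5+24, 6+16, …, 13+1, 21+0) = 29
r[11] = max(1+29, 5+25, 6+24, …, 21+1, 29+0) = 30
r[12] = max(1+30, 5+29, 6+25, …, 29+1, 27+0) = 34
Maximum revenue is €34.
Now minimize piece count subject to staying optimal: for each k, pieces[k] = 1 + min over i with p[i]+r[k−i]=r[k] of pieces[k−i].
pieces[9] = 2
pieces[10] = 2
pieces[11] = 2
pieces[12] = 3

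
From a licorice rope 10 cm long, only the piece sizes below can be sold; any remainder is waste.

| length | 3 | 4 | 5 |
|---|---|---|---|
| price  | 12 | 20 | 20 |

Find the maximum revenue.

Let f[k] be the best obtainable value from length k. For each k, try every first piece i and keep the best of price[i] + f[k−i].
f[1] = 0
f[2] = 0
f[3] = 12
f[4] = max(12+0, 20+0) = 20
f[5] = max(12+0, 20+0, 20+0) = 20
f[6] = max(12+12, 20+0, 20+0) = 24
f[7] = max(12+20, 20+12, 20+0) = 32
f[8] = max(12+20, 20+20, 20+12) = 40
f[9] = max(12+24, 20+20, 20+20) = 40
f[10] = max(12+32, 20+24, 20+20) = 44
One optimal cutting: 4 + 3 + 3 → ¢44.

44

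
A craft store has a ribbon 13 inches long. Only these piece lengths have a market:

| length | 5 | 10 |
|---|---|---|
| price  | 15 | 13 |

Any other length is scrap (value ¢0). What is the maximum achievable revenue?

Let f[k] be the best obtainable value from length k. For each k, try every first piece i and keep the best of price[i] + f[k−i].
f[1] = 0
f[2] = 0
f[3] = 0
f[4] = 0
f[5] = 15
f[6] = 15
f[7] = 15
f[8] = 15
f[9] = 15
f[10] = max(15+15, 13+0) = 30
f[11] = max(15+15, 13+0) = 30
f[12] = max(15+15, 13+0) = 30
f[13] = max(15+15, 13+0) = 30
One optimal cutting: pieces 5 + 5 with 3 inches of scrap → ¢30.

30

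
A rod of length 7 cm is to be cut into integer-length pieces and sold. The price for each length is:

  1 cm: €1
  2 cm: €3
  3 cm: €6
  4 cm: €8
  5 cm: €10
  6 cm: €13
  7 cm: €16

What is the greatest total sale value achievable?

Consider every possible first cut. v[k] is the best of p[i]+v[k−i] over all sellable i≤k.
v[1] = 1
v[2] = 3
v[3] = 6
v[4] = 8
v[5] = 10
v[6] = 13
v[7] = 16
Best is to sell the whole 7-cm piece uncut for €16.

16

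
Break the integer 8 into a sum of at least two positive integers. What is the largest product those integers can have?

18

Define g[k] = max over 1≤i<k of i · max(k−i, g[k−i]); the inner max lets the remainder stay uncut if that's better.
g[2] = 1×max(1,0) = 1×1 = 1
g[3] = max(1×2, 2×1) = 2
g[4] = max(1×3, 2×2, 3×1) = 4
g[5] = max(1×4, 2×3, 3×2, 4×1) = 6
g[6] = max(1×6, 2×4, 3×3, 4×2, 5×1) = 9
g[7] = max(1×9, 2×6, 3×4, 4×3, 5×2, 6×1) = 12
g[8] = max(1×12, 2×9, 3×6, …, 6×2, 7×1) = 18
One optimal split: 3 + 3 + 2; product 3×3×2 = 18.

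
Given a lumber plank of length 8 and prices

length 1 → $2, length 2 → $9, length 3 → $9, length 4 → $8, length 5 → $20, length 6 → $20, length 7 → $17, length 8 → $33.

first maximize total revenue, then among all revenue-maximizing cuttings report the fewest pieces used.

Let r[k] be the best obtainable value from length k. For each k, try every first piece i and keep the best of price[i] + r[k−i].
r[1] = 2
r[2] = 9
r[3] = 11  (first piece 1, then r[2]=9)
r[4] = 18  (first piece 2, then r[2]=9)
r[5] = 20  (first piece 1, then r[4]=18)
r[6] = 27  (first piece 2, then r[4]=18)
r[7] = 29  (first piece 1, then r[6]=27)
r[8] = 36  (first piece 2, then r[6]=27)
Maximum revenue is $36.
Now minimize piece count subject to staying optimal: for each k, pieces[k] = 1 + min over i with p[i]+r[k−i]=r[k] of pieces[k−i].
pieces[5] = 1
pieces[6] = 3
pieces[7] = 2
pieces[8] = 4

4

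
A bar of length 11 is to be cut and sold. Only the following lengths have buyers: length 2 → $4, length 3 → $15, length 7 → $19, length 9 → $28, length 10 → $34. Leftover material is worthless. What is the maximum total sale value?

49

Let f[k] be the best obtainable value from length k. For each k, try every first piece i and keep the best of price[i] + f[k−i].
f[1] = 0
f[2] = 4
f[3] = max(4+0, 15+0) = 15
f[4] = max(4+4, 15+0) = 15
f[5] = max(4+15, 15+4) = 19
f[6] = max(4+15, 15+15) = 30
f[7] = max(4+19, 15+15, 19+0) = 30
f[8] = max(4+30, 15+19, 19+0) = 34
f[9] = max(4+30, 15+30, 19+4, 28+0) = 45
f[10] = max(4+34, 15+30, 19+15, 28+0, 34+0) = 45
f[11] = max(4+45, 15+34, 19+15, 28+4, 34+0) = 49
One optimal cutting: 3 + 3 + 3 + 2 → $49.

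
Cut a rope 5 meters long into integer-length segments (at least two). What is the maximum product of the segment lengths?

6

Define f[k] = max over 1≤i<k of i · max(k−i, f[k−i]); the inner max lets the remainder stay uncut if that's better.
f[2] = 1·max(1,0) = 1·1 = 1
f[3] = 1·max(2,1) = 1·2 = 2
f[4] = 2·max(2,1) = 2·2 = 4
f[5] = 2·max(3,2) = 2·3 = 6
One optimal split: 3 + 2; product 3·2 = 6.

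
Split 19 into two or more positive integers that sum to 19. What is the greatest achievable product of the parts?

972

Define f[k] = max over 1≤i<k of i · max(k−i, f[k−i]); the inner max lets the remainder stay uncut if that's better.
Small cases: f[2]=1, f[3]=2, f[4]=4, f[5]=6, f[6]=9, f[7]=12, f[8]=18, f[9]=27, f[10]=36, f[11]=54, f[12]=81, f[13]=108, f[14]=162.
f[15] = 3*max(12,81) = 3*81 = 243
f[16] = 2*max(14,162) = 2*162 = 324
f[17] = 2*max(15,243) = 2*243 = 486
f[18] = 3*max(15,243) = 3*243 = 729
f[19] = 2*max(17,486) = 2*486 = 972
One optimal split: 3 + 3 + 3 + 3 + 3 + 2 + 2; product 3*3*3*3*3*2*2 = 972.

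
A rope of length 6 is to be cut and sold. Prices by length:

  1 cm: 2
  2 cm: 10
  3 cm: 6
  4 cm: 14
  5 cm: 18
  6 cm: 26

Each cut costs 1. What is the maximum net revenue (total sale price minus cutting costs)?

Consider every possible first cut. r[k] is the best of p[i]+r[k−i] over all sellable i≤k, charging 1 whenever i<k.
r[1] = 2
r[2] = max(2+2-1, 10+0) = 10
r[3] = max(2+10-1, 10+2-1, 6+0) = 11
r[4] = max(2+11-1, 10+10-1, 6+2-1, 14+0) = 19
r[5] = max(2+19-1, 10+11-1, 6+10-1, 14+2-1, 18+0) = 20
r[6] = max(2+20-1, 10+19-1, 6+11-1, 14+10-1, 18+2-1, 26+0) = 28
One optimal plan: pieces 2 + 2 + 2 (2 cuts) → 30 − 2 = 28.

28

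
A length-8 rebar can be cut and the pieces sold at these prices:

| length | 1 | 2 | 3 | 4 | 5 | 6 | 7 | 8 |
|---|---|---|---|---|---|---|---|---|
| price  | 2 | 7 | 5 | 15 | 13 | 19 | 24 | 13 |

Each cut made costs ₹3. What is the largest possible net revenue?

27

Consider every possible first cut. net[k] is the best of p[i]+net[k−i] over all sellable i≤k, charging 3 whenever i<k.
net[1] = 2
net[2] = 7
net[3] = 6  (first piece 1, then net[2]=7)
net[4] = 15
net[5] = 14  (first piece 1, then net[4]=15)
net[6] = 19  (first piece 2, then net[4]=15)
net[7] = 24
net[8] = 27  (first piece 4, then net[4]=15)
One optimal plan: pieces 4 + 4 (1 cut) → ₹30 − ₹3 = ₹27.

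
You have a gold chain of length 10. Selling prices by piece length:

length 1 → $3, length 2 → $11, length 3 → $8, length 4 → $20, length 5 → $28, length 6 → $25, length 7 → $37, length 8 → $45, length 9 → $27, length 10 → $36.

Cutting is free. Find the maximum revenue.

Build R[k] bottom-up: R[k] = max over allowed piece i of (p[i] + R[k−i]).
R[1] = 3
R[2] = 11
R[3] = 14  (first piece 1, then R[2]=11)
R[4] = 22  (first piece 2, then R[2]=11)
R[5] = 28
R[6] = 33  (first piece 2, then R[4]=22)
R[7] = 39  (first piece 2, then R[5]=28)
R[8] = 45
R[9] = 50  (first piece 2, then R[7]=39)
R[10] = 56  (first piece 2, then R[8]=45)
One optimal cutting: 8 + 2 → $45 + $11 = $56.

56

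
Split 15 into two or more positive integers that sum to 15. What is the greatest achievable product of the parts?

243

Fill prod[k] for k=2..15: at each k try every first piece i and multiply by the better of (k−i) uncut or prod[k−i].
Small cases: prod[2]=1, prod[3]=2, prod[4]=4, prod[5]=6, prod[6]=9, prod[7]=12.
prod[8] = max(1×12, 2×9, 3×6, …, 6×2, 7×1) = 18
prod[9] = max(1×18, 2×12, 3×9, …, 7×2, 8×1) = 27
prod[10] = max(1×27, 2×18, 3×12, …, 8×2, 9×1) = 36
prod[11] = max(1×36, 2×27, 3×18, …, 9×2, 10×1) = 54
prod[12] = max(1×54, 2×36, 3×27, …, 10×2, 11×1) = 81
prod[13] = max(1×81, 2×54, 3×36, …, 11×2, 12×1) = 108
prod[14] = max(1×108, 2×81, 3×54, …, 12×2, 13×1) = 162
prod[15] = max(1×162, 2×108, 3×81, …, 13×2, 14×1) = 243
One optimal split: 3 + 3 + 3 + 3 + 3; product 3×3×3×3×3 = 243.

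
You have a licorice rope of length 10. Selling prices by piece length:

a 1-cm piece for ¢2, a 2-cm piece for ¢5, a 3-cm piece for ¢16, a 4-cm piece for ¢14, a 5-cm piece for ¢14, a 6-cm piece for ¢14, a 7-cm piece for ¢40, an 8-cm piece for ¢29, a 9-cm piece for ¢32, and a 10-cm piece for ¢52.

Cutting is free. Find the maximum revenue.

56

Build R[k] bottom-up: R[k] = max over allowed piece i of (p[i] + R[k−i]).
R[1] = 2
R[2] = 5
R[3] = 16
R[4] = 18  (first piece 1, then R[3]=16)
R[5] = 21  (first piece 2, then R[3]=16)
R[6] = 32  (first piece 3, then R[3]=16)
R[7] = 40
R[8] = 42  (first piece 1, then R[7]=40)
R[9] = 48  (first piece 3, then R[6]=32)
R[10] = 56  (first piece 3, then R[7]=40)
One optimal cutting: 7 + 3 → ¢40 + ¢16 = ¢56.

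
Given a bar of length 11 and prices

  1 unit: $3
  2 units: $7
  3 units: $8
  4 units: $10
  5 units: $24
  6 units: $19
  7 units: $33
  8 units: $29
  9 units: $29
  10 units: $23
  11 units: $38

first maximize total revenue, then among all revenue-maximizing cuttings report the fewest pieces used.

3

Let r[k] be the best obtainable value from length k. For each k, try every first piece i and keep the best of price[i] + r[k−i].
r[1] = 3
r[2] = max(3+3, 7+0) = 7
r[3] = max(3+7, 7+3, 8+0) = 10
r[4] = max(3+10, 7+7, 8+3, 10+0) = 14
r[5] = max(3+14, 7+10, 8+7, 10+3, 24+0) = 24
r[6] = max(3+24, 7+14, 8+10, 10+7, 24+3, 19+0) = 27
r[7] = max(3+27, 7+24, 8+14, …, 19+3, 33+0) = 33
r[8] = max(3+33, 7+27, 8+24, …, 33+3, 29+0) = 36
r[9] = max(3+36, 7+33, 8+27, …, 29+3, 29+0) = 40
r[10] = max(3+40, 7+36, 8+33, …, 29+3, 23+0) = 48
r[11] = max(3+48, 7+40, 8+36, …, 23+3, 38+0) = 51
Maximum revenue is $51.
Now minimize piece count subject to staying optimal: for each k, pieces[k] = 1 + min over i with p[i]+r[k−i]=r[k] of pieces[k−i].
pieces[8] = 2
pieces[9] = 2
pieces[10] = 2
pieces[11] = 3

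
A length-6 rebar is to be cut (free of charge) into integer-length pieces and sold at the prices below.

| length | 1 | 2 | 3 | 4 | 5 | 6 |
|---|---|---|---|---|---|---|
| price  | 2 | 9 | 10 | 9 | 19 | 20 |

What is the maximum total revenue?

Build R[k] bottom-up: R[k] = max over allowed piece i of (p[i] + R[k−i]).
R[1] = 2
R[2] = max(2+2, 9+0) = 9
R[3] = max(2+9, 9+2, 10+0) = 11
R[4] = max(2+11, 9+9, 10+2, 9+0) = 18
R[5] = max(2+18, 9+11, 10+9, 9+2, 19+0) = 20
R[6] = max(2+20, 9+18, 10+11, 9+9, 19+2, 20+0) = 27
One optimal cutting: 2 + 2 + 2 → ₹9 + ₹9 + ₹9 = ₹27.

27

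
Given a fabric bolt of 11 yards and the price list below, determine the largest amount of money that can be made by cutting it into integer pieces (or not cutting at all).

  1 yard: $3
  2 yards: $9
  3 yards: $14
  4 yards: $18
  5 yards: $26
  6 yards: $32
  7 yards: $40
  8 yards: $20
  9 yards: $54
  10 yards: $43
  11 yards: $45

63

Build best[k] bottom-up: best[k] = max over allowed piece i of (p[i] + best[k−i]).
best[1] = 3
best[2] = 9
best[3] = 14
best[4] = 18  (first piece 2, then best[2]=9)
best[5] = 26
best[6] = 32
best[7] = 40
best[8] = 43  (first piece 1, then best[7]=40)
best[9] = 54
best[10] = 57  (first piece 1, then best[9]=54)
best[11] = 63  (first piece 2, then best[9]=54)
One optimal cutting: 9 + 2 → $54 + $9 = $63.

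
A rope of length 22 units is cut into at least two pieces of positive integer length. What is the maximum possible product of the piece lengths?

Define m[k] = max over 1≤i<k of i · max(k−i, m[k−i]); the inner max lets the remainder stay uncut if that's better.
m[2] = 1×max(1,0) = 1×1 = 1
m[3] = 1×max(2,1) = 1×2 = 2
m[4] = 2×max(2,1) = 2×2 = 4
m[5] = 2×max(3,2) = 2×3 = 6
m[6] = 3×max(3,2) = 3×3 = 9
m[7] = 2×max(5,6) = 2×6 = 12
m[8] = 2×max(6,9) = 2×9 = 18
m[9] = 3×max(6,9) = 3×9 = 27
m[10] = 2×max(8,18) = 2×18 = 36
m[11] = 2×max(9,27) = 2×27 = 54
m[12] = 3×max(9,27) = 3×27 = 81
m[13] = 2×max(11,54) = 2×54 = 108
m[14] = 2×max(12,81) = 2×81 = 162
m[15] = 3×max(12,81) = 3×81 = 243
m[16] = 2×max(14,162) = 2×162 = 324
m[17] = 2×max(15,243) = 2×243 = 486
m[18] = 3×max(15,243) = 3×243 = 729
m[19] = 2×max(17,486) = 2×486 = 972
m[20] = 2×max(18,729) = 2×729 = 1458
m[21] = 3×max(18,729) = 3×729 = 2187
m[22] = 2×max(20,1458) = 2×1458 = 2916
One optimal split: 3 + 3 + 3 + 3 + 3 + 3 + 2 + 2; product 3×3×3×3×3×3×2×2 = 2916.

2916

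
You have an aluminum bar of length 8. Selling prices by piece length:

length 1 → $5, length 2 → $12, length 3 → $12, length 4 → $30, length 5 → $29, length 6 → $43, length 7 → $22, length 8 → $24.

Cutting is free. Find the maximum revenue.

60

Let v[k] be the best obtainable value from length k. For each k, try every first piece i and keep the best of price[i] + v[k−i].
v[1] = 5
v[2] = max(5+5, 12+0) = 12
v[3] = max(5+12, 12+5, 12+0) = 17
v[4] = max(5+17, 12+12, 12+5, 30+0) = 30
v[5] = max(5+30, 12+17, 12+12, 30+5, 29+0) = 35
v[6] = max(5+35, 12+30, 12+17, 30+12, 29+5, 43+0) = 43
v[7] = max(5+43, 12+35, 12+30, …, 43+5, 22+0) = 48
v[8] = max(5+48, 12+43, 12+35, …, 22+5, 24+0) = 60
One optimal cutting: 4 + 4 → $30 + $30 = $60.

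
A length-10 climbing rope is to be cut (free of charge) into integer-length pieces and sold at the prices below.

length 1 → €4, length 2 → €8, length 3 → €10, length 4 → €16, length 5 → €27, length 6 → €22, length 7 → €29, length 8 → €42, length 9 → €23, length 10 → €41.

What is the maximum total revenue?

Build r[k] bottom-up: r[k] = max over allowed piece i of (p[i] + r[k−i]).
r[1] = 4
r[2] = 8  (first piece 1, then r[1]=4)
r[3] = 12  (first piece 1, then r[2]=8)
r[4] = 16  (first piece 1, then r[3]=12)
r[5] = 27
r[6] = 31  (first piece 1, then r[5]=27)
r[7] = 35  (first piece 1, then r[6]=31)
r[8] = 42
r[9] = 46  (first piece 1, then r[8]=42)
r[10] = 54  (first piece 5, then r[5]=27)
One optimal cutting: 5 + 5 → €27 + €27 = €54.

54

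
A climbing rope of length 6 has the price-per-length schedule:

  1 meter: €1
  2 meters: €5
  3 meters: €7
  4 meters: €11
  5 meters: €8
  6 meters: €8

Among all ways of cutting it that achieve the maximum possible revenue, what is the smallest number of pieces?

Consider every possible first cut. r[k] is the best of p[i]+r[k−i] over all sellable i≤k.
r[1] = 1
r[2] = 5
r[3] = 7
r[4] = 11
r[5] = 12  (first piece 1, then r[4]=11)
r[6] = 16  (first piece 2, then r[4]=11)
Maximum revenue is €16.
Now minimize piece count subject to staying optimal: for each k, pieces[k] = 1 + min over i with p[i]+r[k−i]=r[k] of pieces[k−i].
pieces[3] = 1
pieces[4] = 1
pieces[5] = 2
pieces[6] = 2

2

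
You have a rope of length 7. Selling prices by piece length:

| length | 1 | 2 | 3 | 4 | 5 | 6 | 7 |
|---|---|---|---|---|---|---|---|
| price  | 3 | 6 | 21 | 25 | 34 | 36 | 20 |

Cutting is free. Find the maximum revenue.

46

Build r[k] bottom-up: r[k] = max over allowed piece i of (p[i] + r[k−i]).
r[1] = 3
r[2] = max(3+3, 6+0) = 6
r[3] = max(3+6, 6+3, 21+0) = 21
r[4] = max(3+21, 6+6, 21+3, 25+0) = 25
r[5] = max(3+25, 6+21, 21+6, 25+3, 34+0) = 34
r[6] = max(3+34, 6+25, 21+21, 25+6, 34+3, 36+0) = 42
r[7] = max(3+42, 6+34, 21+25, …, 36+3, 20+0) = 46
One optimal cutting: 4 + 3 → 25 + 21 = 46.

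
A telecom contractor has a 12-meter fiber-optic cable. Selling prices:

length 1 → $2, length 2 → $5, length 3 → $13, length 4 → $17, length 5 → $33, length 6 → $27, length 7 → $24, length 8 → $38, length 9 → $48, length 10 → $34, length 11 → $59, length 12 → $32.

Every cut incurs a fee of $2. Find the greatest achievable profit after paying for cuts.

67

Consider every possible first cut. net[k] is the best of p[i]+net[k−i] over all sellable i≤k, charging 2 whenever i<k.
net[1] = 2
net[2] = 5
net[3] = 13
net[4] = 17
net[5] = 33
net[6] = 33  (first piece 1, then net[5]=33)
net[7] = 36  (first piece 2, then net[5]=33)
net[8] = 44  (first piece 3, then net[5]=33)
net[9] = 48  (first piece 4, then net[5]=33)
net[10] = 64  (first piece 5, then net[5]=33)
net[11] = 64  (first piece 1, then net[10]=64)
net[12] = 67  (first piece 2, then net[10]=64)
One optimal plan: pieces 5 + 5 + 2 (2 cuts) → $71 − $4 = $67.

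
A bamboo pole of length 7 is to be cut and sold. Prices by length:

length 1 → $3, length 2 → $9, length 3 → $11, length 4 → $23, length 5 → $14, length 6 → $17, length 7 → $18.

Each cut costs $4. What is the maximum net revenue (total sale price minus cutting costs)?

30

Let r[k] be the best obtainable value from length k. For each k, try every first piece i and keep the best of price[i] + r[k−i] minus the 4 cut fee when i<k.
r[1] = 3
r[2] = max(3+3-4, 9+0) = 9
r[3] = max(3+9-4, 9+3-4, 11+0) = 11
r[4] = max(3+11-4, 9+9-4, 11+3-4, 23+0) = 23
r[5] = max(3+23-4, 9+11-4, 11+9-4, 23+3-4, 14+0) = 22
r[6] = max(3+22-4, 9+23-4, 11+11-4, 23+9-4, 14+3-4, 17+0) = 28
r[7] = max(3+28-4, 9+22-4, 11+23-4, …, 17+3-4, 18+0) = 30
One optimal plan: pieces 4 + 3 (1 cut) → $34 − $4 = $30.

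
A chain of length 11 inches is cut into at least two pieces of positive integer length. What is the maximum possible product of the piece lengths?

Define prod[k] = max over 1≤i<k of i · max(k−i, prod[k−i]); the inner max lets the remainder stay uncut if that's better.
Small cases: prod[2]=1, prod[3]=2, prod[4]=4, prod[5]=6.
prod[6] = 3·max(3,2) = 3·3 = 9
prod[7] = 2·max(5,6) = 2·6 = 12
prod[8] = 2·max(6,9) = 2·9 = 18
prod[9] = 3·max(6,9) = 3·9 = 27
prod[10] = 2·max(8,18) = 2·18 = 36
prod[11] = 2·max(9,27) = 2·27 = 54
One optimal split: 3 + 3 + 3 + 2; product 3·3·3·2 = 54.

54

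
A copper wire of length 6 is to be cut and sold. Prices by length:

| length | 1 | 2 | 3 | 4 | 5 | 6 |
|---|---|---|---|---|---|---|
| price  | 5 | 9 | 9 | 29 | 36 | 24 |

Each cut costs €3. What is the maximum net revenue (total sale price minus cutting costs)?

38

Let net[k] be the best obtainable value from length k. For each k, try every first piece i and keep the best of price[i] + net[k−i] minus the 3 cut fee when i<k.
net[1] = 5
net[2] = max(5+5-3, 9+0) = 9
net[3] = max(5+9-3, 9+5-3, 9+0) = 11
net[4] = max(5+11-3, 9+9-3, 9+5-3, 29+0) = 29
net[5] = max(5+29-3, 9+11-3, 9+9-3, 29+5-3, 36+0) = 36
net[6] = max(5+36-3, 9+29-3, 9+11-3, 29+9-3, 36+5-3, 24+0) = 38
One optimal plan: pieces 5 + 1 (1 cut) → €41 − €3 = €38.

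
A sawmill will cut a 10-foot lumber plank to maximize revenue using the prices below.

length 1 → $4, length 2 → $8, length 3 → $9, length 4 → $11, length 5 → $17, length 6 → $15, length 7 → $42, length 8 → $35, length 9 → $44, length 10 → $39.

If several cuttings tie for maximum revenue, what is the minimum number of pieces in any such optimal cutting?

3

Build r[k] bottom-up: r[k] = max over allowed piece i of (p[i] + r[k−i]).
r[1] = 4
r[2] = 8  (first piece 1, then r[1]=4)
r[3] = 12  (first piece 1, then r[2]=8)
r[4] = 16  (first piece 1, then r[3]=12)
r[5] = 20  (first piece 1, then r[4]=16)
r[6] = 24  (first piece 1, then r[5]=20)
r[7] = 42
r[8] = 46  (first piece 1, then r[7]=42)
r[9] = 50  (first piece 1, then r[8]=46)
r[10] = 54  (first piece 1, then r[9]=50)
Maximum revenue is $54.
Now minimize piece count subject to staying optimal: for each k, pieces[k] = 1 + min over i with p[i]+r[k−i]=r[k] of pieces[k−i].
pieces[7] = 1
pieces[8] = 2
pieces[9] = 2
pieces[10] = 3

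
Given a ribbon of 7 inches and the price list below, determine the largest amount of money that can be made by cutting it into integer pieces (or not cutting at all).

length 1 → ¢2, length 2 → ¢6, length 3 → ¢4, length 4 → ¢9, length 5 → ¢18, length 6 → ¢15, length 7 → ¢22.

24

Consider every possible first cut. v[k] is the best of p[i]+v[k−i] over all sellable i≤k.
v[1] = 2
v[2] = max(2+2, 6+0) = 6
v[3] = max(2+6, 6+2, 4+0) = 8
v[4] = max(2+8, 6+6, 4+2, 9+0) = 12
v[5] = max(2+12, 6+8, 4+6, 9+2, 18+0) = 18
v[6] = max(2+18, 6+12, 4+8, 9+6, 18+2, 15+0) = 20
v[7] = max(2+20, 6+18, 4+12, …, 15+2, 22+0) = 24
One optimal cutting: 5 + 2 → ¢18 + ¢6 = ¢24.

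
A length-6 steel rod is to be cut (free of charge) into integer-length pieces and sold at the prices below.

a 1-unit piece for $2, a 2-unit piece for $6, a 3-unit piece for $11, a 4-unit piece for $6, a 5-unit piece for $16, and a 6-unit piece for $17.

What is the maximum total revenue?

Build v[k] bottom-up: v[k] = max over allowed piece i of (p[i] + v[k−i]).
v[1] = 2
v[2] = 6
v[3] = 11
v[4] = 13  (first piece 1, then v[3]=11)
v[5] = 17  (first piece 2, then v[3]=11)
v[6] = 22  (first piece 3, then v[3]=11)
One optimal cutting: 3 + 3 → $11 + $11 = $22.

22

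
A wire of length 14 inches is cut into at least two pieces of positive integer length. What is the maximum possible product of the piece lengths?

Fill prod[k] for k=2..14: at each k try every first piece i and multiply by the better of (k−i) uncut or prod[k−i].
prod[2] = 1*max(1,0) = 1*1 = 1
prod[3] = max(1*2, 2*1) = 2
prod[4] = max(1*3, 2*2, 3*1) = 4
prod[5] = max(1*4, 2*3, 3*2, 4*1) = 6
prod[6] = max(1*6, 2*4, 3*3, 4*2, 5*1) = 9
prod[7] = max(1*9, 2*6, 3*4, 4*3, 5*2, 6*1) = 12
prod[8] = max(1*12, 2*9, 3*6, …, 6*2, 7*1) = 18
prod[9] = max(1*18, 2*12, 3*9, …, 7*2, 8*1) = 27
prod[10] = max(1*27, 2*18, 3*12, …, 8*2, 9*1) = 36
prod[11] = max(1*36, 2*27, 3*18, …, 9*2, 10*1) = 54
prod[12] = max(1*54, 2*36, 3*27, …, 10*2, 11*1) = 81
prod[13] = max(1*81, 2*54, 3*36, …, 11*2, 12*1) = 108
prod[14] = max(1*108, 2*81, 3*54, …, 12*2, 13*1) = 162
One optimal split: 3 + 3 + 3 + 3 + 2; product 3*3*3*3*2 = 162.

162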